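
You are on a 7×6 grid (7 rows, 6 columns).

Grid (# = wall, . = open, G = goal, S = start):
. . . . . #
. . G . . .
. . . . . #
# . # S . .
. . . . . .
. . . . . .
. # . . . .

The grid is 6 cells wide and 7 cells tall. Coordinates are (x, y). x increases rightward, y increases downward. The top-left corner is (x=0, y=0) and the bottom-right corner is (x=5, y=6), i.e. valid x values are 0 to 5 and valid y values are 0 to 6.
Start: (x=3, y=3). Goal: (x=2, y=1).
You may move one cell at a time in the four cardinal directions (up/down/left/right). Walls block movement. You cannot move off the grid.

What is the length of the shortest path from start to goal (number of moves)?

BFS from (x=3, y=3) until reaching (x=2, y=1):
  Distance 0: (x=3, y=3)
  Distance 1: (x=3, y=2), (x=4, y=3), (x=3, y=4)
  Distance 2: (x=3, y=1), (x=2, y=2), (x=4, y=2), (x=5, y=3), (x=2, y=4), (x=4, y=4), (x=3, y=5)
  Distance 3: (x=3, y=0), (x=2, y=1), (x=4, y=1), (x=1, y=2), (x=1, y=4), (x=5, y=4), (x=2, y=5), (x=4, y=5), (x=3, y=6)  <- goal reached here
One shortest path (3 moves): (x=3, y=3) -> (x=3, y=2) -> (x=2, y=2) -> (x=2, y=1)

Answer: Shortest path length: 3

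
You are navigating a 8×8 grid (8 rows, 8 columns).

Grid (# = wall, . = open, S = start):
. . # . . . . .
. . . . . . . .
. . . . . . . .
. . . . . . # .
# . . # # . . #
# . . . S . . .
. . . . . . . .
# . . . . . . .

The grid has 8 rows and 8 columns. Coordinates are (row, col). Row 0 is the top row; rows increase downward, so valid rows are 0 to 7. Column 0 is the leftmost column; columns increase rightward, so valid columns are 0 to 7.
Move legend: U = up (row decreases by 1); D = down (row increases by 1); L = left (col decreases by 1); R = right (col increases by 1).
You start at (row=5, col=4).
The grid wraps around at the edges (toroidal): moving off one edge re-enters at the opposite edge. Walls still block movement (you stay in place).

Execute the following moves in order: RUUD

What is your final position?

Answer: Final position: (row=4, col=5)

Derivation:
Start: (row=5, col=4)
  R (right): (row=5, col=4) -> (row=5, col=5)
  U (up): (row=5, col=5) -> (row=4, col=5)
  U (up): (row=4, col=5) -> (row=3, col=5)
  D (down): (row=3, col=5) -> (row=4, col=5)
Final: (row=4, col=5)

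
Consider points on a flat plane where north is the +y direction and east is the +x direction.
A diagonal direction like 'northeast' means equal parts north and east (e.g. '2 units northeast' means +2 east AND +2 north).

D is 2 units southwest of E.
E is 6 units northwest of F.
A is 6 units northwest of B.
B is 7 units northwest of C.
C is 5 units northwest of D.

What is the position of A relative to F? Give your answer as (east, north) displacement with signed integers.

Place F at the origin (east=0, north=0).
  E is 6 units northwest of F: delta (east=-6, north=+6); E at (east=-6, north=6).
  D is 2 units southwest of E: delta (east=-2, north=-2); D at (east=-8, north=4).
  C is 5 units northwest of D: delta (east=-5, north=+5); C at (east=-13, north=9).
  B is 7 units northwest of C: delta (east=-7, north=+7); B at (east=-20, north=16).
  A is 6 units northwest of B: delta (east=-6, north=+6); A at (east=-26, north=22).
Therefore A relative to F: (east=-26, north=22).

Answer: A is at (east=-26, north=22) relative to F.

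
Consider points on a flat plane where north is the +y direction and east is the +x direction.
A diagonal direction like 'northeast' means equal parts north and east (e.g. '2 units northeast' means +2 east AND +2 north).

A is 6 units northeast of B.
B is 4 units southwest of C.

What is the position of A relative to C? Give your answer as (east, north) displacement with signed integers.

Answer: A is at (east=2, north=2) relative to C.

Derivation:
Place C at the origin (east=0, north=0).
  B is 4 units southwest of C: delta (east=-4, north=-4); B at (east=-4, north=-4).
  A is 6 units northeast of B: delta (east=+6, north=+6); A at (east=2, north=2).
Therefore A relative to C: (east=2, north=2).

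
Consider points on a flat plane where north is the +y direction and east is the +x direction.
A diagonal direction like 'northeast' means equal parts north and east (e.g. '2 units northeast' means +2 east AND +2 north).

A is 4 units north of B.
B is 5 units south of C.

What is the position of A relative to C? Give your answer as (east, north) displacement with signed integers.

Place C at the origin (east=0, north=0).
  B is 5 units south of C: delta (east=+0, north=-5); B at (east=0, north=-5).
  A is 4 units north of B: delta (east=+0, north=+4); A at (east=0, north=-1).
Therefore A relative to C: (east=0, north=-1).

Answer: A is at (east=0, north=-1) relative to C.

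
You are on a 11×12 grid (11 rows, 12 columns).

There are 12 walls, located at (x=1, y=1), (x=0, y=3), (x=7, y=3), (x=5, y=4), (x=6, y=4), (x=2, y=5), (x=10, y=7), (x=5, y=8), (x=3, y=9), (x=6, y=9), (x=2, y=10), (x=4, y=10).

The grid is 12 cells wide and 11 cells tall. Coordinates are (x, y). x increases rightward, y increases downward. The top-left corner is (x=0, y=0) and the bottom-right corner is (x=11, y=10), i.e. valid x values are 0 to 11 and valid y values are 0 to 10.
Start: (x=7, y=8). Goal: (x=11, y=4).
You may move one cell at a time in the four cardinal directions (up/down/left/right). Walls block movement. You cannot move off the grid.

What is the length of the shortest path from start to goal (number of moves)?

BFS from (x=7, y=8) until reaching (x=11, y=4):
  Distance 0: (x=7, y=8)
  Distance 1: (x=7, y=7), (x=6, y=8), (x=8, y=8), (x=7, y=9)
  Distance 2: (x=7, y=6), (x=6, y=7), (x=8, y=7), (x=9, y=8), (x=8, y=9), (x=7, y=10)
  Distance 3: (x=7, y=5), (x=6, y=6), (x=8, y=6), (x=5, y=7), (x=9, y=7), (x=10, y=8), (x=9, y=9), (x=6, y=10), (x=8, y=10)
  Distance 4: (x=7, y=4), (x=6, y=5), (x=8, y=5), (x=5, y=6), (x=9, y=6), (x=4, y=7), (x=11, y=8), (x=10, y=9), (x=5, y=10), (x=9, y=10)
  Distance 5: (x=8, y=4), (x=5, y=5), (x=9, y=5), (x=4, y=6), (x=10, y=6), (x=3, y=7), (x=11, y=7), (x=4, y=8), (x=5, y=9), (x=11, y=9), (x=10, y=10)
  Distance 6: (x=8, y=3), (x=9, y=4), (x=4, y=5), (x=10, y=5), (x=3, y=6), (x=11, y=6), (x=2, y=7), (x=3, y=8), (x=4, y=9), (x=11, y=10)
  Distance 7: (x=8, y=2), (x=9, y=3), (x=4, y=4), (x=10, y=4), (x=3, y=5), (x=11, y=5), (x=2, y=6), (x=1, y=7), (x=2, y=8)
  Distance 8: (x=8, y=1), (x=7, y=2), (x=9, y=2), (x=4, y=3), (x=10, y=3), (x=3, y=4), (x=11, y=4), (x=1, y=6), (x=0, y=7), (x=1, y=8), (x=2, y=9)  <- goal reached here
One shortest path (8 moves): (x=7, y=8) -> (x=8, y=8) -> (x=9, y=8) -> (x=10, y=8) -> (x=11, y=8) -> (x=11, y=7) -> (x=11, y=6) -> (x=11, y=5) -> (x=11, y=4)

Answer: Shortest path length: 8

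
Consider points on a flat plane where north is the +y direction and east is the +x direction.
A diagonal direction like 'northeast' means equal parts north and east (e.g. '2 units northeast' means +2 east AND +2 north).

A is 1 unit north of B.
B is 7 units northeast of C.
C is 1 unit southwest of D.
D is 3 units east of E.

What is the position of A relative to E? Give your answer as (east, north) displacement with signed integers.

Answer: A is at (east=9, north=7) relative to E.

Derivation:
Place E at the origin (east=0, north=0).
  D is 3 units east of E: delta (east=+3, north=+0); D at (east=3, north=0).
  C is 1 unit southwest of D: delta (east=-1, north=-1); C at (east=2, north=-1).
  B is 7 units northeast of C: delta (east=+7, north=+7); B at (east=9, north=6).
  A is 1 unit north of B: delta (east=+0, north=+1); A at (east=9, north=7).
Therefore A relative to E: (east=9, north=7).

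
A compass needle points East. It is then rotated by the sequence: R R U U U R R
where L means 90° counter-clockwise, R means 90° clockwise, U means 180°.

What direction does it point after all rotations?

Start: East
  R (right (90° clockwise)) -> South
  R (right (90° clockwise)) -> West
  U (U-turn (180°)) -> East
  U (U-turn (180°)) -> West
  U (U-turn (180°)) -> East
  R (right (90° clockwise)) -> South
  R (right (90° clockwise)) -> West
Final: West

Answer: Final heading: West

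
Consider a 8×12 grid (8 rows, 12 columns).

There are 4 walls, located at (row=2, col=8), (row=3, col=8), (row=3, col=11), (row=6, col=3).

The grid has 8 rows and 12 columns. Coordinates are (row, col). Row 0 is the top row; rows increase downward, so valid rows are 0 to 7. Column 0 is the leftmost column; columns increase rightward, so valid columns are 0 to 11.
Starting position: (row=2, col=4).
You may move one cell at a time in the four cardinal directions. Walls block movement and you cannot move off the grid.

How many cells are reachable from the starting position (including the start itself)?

Answer: Reachable cells: 92

Derivation:
BFS flood-fill from (row=2, col=4):
  Distance 0: (row=2, col=4)
  Distance 1: (row=1, col=4), (row=2, col=3), (row=2, col=5), (row=3, col=4)
  Distance 2: (row=0, col=4), (row=1, col=3), (row=1, col=5), (row=2, col=2), (row=2, col=6), (row=3, col=3), (row=3, col=5), (row=4, col=4)
  Distance 3: (row=0, col=3), (row=0, col=5), (row=1, col=2), (row=1, col=6), (row=2, col=1), (row=2, col=7), (row=3, col=2), (row=3, col=6), (row=4, col=3), (row=4, col=5), (row=5, col=4)
  Distance 4: (row=0, col=2), (row=0, col=6), (row=1, col=1), (row=1, col=7), (row=2, col=0), (row=3, col=1), (row=3, col=7), (row=4, col=2), (row=4, col=6), (row=5, col=3), (row=5, col=5), (row=6, col=4)
  Distance 5: (row=0, col=1), (row=0, col=7), (row=1, col=0), (row=1, col=8), (row=3, col=0), (row=4, col=1), (row=4, col=7), (row=5, col=2), (row=5, col=6), (row=6, col=5), (row=7, col=4)
  Distance 6: (row=0, col=0), (row=0, col=8), (row=1, col=9), (row=4, col=0), (row=4, col=8), (row=5, col=1), (row=5, col=7), (row=6, col=2), (row=6, col=6), (row=7, col=3), (row=7, col=5)
  Distance 7: (row=0, col=9), (row=1, col=10), (row=2, col=9), (row=4, col=9), (row=5, col=0), (row=5, col=8), (row=6, col=1), (row=6, col=7), (row=7, col=2), (row=7, col=6)
  Distance 8: (row=0, col=10), (row=1, col=11), (row=2, col=10), (row=3, col=9), (row=4, col=10), (row=5, col=9), (row=6, col=0), (row=6, col=8), (row=7, col=1), (row=7, col=7)
  Distance 9: (row=0, col=11), (row=2, col=11), (row=3, col=10), (row=4, col=11), (row=5, col=10), (row=6, col=9), (row=7, col=0), (row=7, col=8)
  Distance 10: (row=5, col=11), (row=6, col=10), (row=7, col=9)
  Distance 11: (row=6, col=11), (row=7, col=10)
  Distance 12: (row=7, col=11)
Total reachable: 92 (grid has 92 open cells total)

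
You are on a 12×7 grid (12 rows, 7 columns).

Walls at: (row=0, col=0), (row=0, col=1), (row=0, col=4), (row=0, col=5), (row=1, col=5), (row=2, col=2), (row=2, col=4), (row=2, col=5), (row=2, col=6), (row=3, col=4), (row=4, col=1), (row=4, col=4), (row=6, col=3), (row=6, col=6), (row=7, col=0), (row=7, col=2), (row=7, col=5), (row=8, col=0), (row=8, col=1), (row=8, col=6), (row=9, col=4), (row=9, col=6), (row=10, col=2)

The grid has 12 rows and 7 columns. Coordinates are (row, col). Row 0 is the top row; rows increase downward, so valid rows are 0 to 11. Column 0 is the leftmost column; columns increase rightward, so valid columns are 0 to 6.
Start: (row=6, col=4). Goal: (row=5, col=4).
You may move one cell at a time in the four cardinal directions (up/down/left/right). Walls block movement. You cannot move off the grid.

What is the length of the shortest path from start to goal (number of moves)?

BFS from (row=6, col=4) until reaching (row=5, col=4):
  Distance 0: (row=6, col=4)
  Distance 1: (row=5, col=4), (row=6, col=5), (row=7, col=4)  <- goal reached here
One shortest path (1 moves): (row=6, col=4) -> (row=5, col=4)

Answer: Shortest path length: 1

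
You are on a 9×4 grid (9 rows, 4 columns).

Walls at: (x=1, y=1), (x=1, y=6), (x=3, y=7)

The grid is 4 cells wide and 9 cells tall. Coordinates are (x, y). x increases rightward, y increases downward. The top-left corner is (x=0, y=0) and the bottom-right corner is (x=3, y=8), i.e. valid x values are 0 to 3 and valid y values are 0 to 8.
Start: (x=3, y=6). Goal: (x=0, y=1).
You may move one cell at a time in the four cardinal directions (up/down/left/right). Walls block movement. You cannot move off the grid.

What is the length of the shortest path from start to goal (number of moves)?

BFS from (x=3, y=6) until reaching (x=0, y=1):
  Distance 0: (x=3, y=6)
  Distance 1: (x=3, y=5), (x=2, y=6)
  Distance 2: (x=3, y=4), (x=2, y=5), (x=2, y=7)
  Distance 3: (x=3, y=3), (x=2, y=4), (x=1, y=5), (x=1, y=7), (x=2, y=8)
  Distance 4: (x=3, y=2), (x=2, y=3), (x=1, y=4), (x=0, y=5), (x=0, y=7), (x=1, y=8), (x=3, y=8)
  Distance 5: (x=3, y=1), (x=2, y=2), (x=1, y=3), (x=0, y=4), (x=0, y=6), (x=0, y=8)
  Distance 6: (x=3, y=0), (x=2, y=1), (x=1, y=2), (x=0, y=3)
  Distance 7: (x=2, y=0), (x=0, y=2)
  Distance 8: (x=1, y=0), (x=0, y=1)  <- goal reached here
One shortest path (8 moves): (x=3, y=6) -> (x=2, y=6) -> (x=2, y=5) -> (x=1, y=5) -> (x=0, y=5) -> (x=0, y=4) -> (x=0, y=3) -> (x=0, y=2) -> (x=0, y=1)

Answer: Shortest path length: 8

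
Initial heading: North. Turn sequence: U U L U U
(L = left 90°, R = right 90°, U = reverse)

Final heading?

Start: North
  U (U-turn (180°)) -> South
  U (U-turn (180°)) -> North
  L (left (90° counter-clockwise)) -> West
  U (U-turn (180°)) -> East
  U (U-turn (180°)) -> West
Final: West

Answer: Final heading: West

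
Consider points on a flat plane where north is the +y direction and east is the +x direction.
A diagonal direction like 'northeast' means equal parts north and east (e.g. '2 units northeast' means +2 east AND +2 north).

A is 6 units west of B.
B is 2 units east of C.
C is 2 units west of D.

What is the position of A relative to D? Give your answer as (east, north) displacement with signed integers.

Place D at the origin (east=0, north=0).
  C is 2 units west of D: delta (east=-2, north=+0); C at (east=-2, north=0).
  B is 2 units east of C: delta (east=+2, north=+0); B at (east=0, north=0).
  A is 6 units west of B: delta (east=-6, north=+0); A at (east=-6, north=0).
Therefore A relative to D: (east=-6, north=0).

Answer: A is at (east=-6, north=0) relative to D.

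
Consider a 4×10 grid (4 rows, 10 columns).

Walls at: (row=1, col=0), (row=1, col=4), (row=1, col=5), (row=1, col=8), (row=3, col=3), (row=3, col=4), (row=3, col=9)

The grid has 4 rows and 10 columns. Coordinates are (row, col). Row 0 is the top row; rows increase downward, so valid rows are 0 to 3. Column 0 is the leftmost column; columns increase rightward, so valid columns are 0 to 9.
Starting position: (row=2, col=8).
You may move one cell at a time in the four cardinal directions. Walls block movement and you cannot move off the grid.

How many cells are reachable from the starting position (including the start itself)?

BFS flood-fill from (row=2, col=8):
  Distance 0: (row=2, col=8)
  Distance 1: (row=2, col=7), (row=2, col=9), (row=3, col=8)
  Distance 2: (row=1, col=7), (row=1, col=9), (row=2, col=6), (row=3, col=7)
  Distance 3: (row=0, col=7), (row=0, col=9), (row=1, col=6), (row=2, col=5), (row=3, col=6)
  Distance 4: (row=0, col=6), (row=0, col=8), (row=2, col=4), (row=3, col=5)
  Distance 5: (row=0, col=5), (row=2, col=3)
  Distance 6: (row=0, col=4), (row=1, col=3), (row=2, col=2)
  Distance 7: (row=0, col=3), (row=1, col=2), (row=2, col=1), (row=3, col=2)
  Distance 8: (row=0, col=2), (row=1, col=1), (row=2, col=0), (row=3, col=1)
  Distance 9: (row=0, col=1), (row=3, col=0)
  Distance 10: (row=0, col=0)
Total reachable: 33 (grid has 33 open cells total)

Answer: Reachable cells: 33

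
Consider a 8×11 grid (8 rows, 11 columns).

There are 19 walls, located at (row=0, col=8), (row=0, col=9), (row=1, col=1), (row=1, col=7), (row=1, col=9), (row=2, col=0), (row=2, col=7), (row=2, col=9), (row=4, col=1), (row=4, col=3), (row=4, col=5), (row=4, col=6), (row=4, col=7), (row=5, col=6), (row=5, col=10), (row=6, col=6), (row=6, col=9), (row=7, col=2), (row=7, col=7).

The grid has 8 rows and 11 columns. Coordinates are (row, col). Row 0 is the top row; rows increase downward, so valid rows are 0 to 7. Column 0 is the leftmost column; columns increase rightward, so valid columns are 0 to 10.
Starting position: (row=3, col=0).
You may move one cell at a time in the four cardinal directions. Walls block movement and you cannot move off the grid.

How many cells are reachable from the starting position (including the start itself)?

BFS flood-fill from (row=3, col=0):
  Distance 0: (row=3, col=0)
  Distance 1: (row=3, col=1), (row=4, col=0)
  Distance 2: (row=2, col=1), (row=3, col=2), (row=5, col=0)
  Distance 3: (row=2, col=2), (row=3, col=3), (row=4, col=2), (row=5, col=1), (row=6, col=0)
  Distance 4: (row=1, col=2), (row=2, col=3), (row=3, col=4), (row=5, col=2), (row=6, col=1), (row=7, col=0)
  Distance 5: (row=0, col=2), (row=1, col=3), (row=2, col=4), (row=3, col=5), (row=4, col=4), (row=5, col=3), (row=6, col=2), (row=7, col=1)
  Distance 6: (row=0, col=1), (row=0, col=3), (row=1, col=4), (row=2, col=5), (row=3, col=6), (row=5, col=4), (row=6, col=3)
  Distance 7: (row=0, col=0), (row=0, col=4), (row=1, col=5), (row=2, col=6), (row=3, col=7), (row=5, col=5), (row=6, col=4), (row=7, col=3)
  Distance 8: (row=0, col=5), (row=1, col=0), (row=1, col=6), (row=3, col=8), (row=6, col=5), (row=7, col=4)
  Distance 9: (row=0, col=6), (row=2, col=8), (row=3, col=9), (row=4, col=8), (row=7, col=5)
  Distance 10: (row=0, col=7), (row=1, col=8), (row=3, col=10), (row=4, col=9), (row=5, col=8), (row=7, col=6)
  Distance 11: (row=2, col=10), (row=4, col=10), (row=5, col=7), (row=5, col=9), (row=6, col=8)
  Distance 12: (row=1, col=10), (row=6, col=7), (row=7, col=8)
  Distance 13: (row=0, col=10), (row=7, col=9)
  Distance 14: (row=7, col=10)
  Distance 15: (row=6, col=10)
Total reachable: 69 (grid has 69 open cells total)

Answer: Reachable cells: 69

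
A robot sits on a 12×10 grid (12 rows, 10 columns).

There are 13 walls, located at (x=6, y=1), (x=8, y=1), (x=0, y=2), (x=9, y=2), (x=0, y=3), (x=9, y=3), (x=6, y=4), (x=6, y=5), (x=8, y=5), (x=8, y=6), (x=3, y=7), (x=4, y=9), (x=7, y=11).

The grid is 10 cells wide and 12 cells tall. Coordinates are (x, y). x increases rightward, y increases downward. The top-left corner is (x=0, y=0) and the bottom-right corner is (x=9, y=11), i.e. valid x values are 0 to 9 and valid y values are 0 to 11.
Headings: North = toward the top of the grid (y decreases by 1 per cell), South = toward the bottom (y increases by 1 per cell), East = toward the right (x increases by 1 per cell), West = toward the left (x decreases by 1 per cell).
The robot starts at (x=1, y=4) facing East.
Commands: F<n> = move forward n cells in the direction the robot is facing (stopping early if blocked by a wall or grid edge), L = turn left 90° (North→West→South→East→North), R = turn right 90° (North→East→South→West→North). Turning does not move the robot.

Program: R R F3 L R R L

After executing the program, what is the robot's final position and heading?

Start: (x=1, y=4), facing East
  R: turn right, now facing South
  R: turn right, now facing West
  F3: move forward 1/3 (blocked), now at (x=0, y=4)
  L: turn left, now facing South
  R: turn right, now facing West
  R: turn right, now facing North
  L: turn left, now facing West
Final: (x=0, y=4), facing West

Answer: Final position: (x=0, y=4), facing West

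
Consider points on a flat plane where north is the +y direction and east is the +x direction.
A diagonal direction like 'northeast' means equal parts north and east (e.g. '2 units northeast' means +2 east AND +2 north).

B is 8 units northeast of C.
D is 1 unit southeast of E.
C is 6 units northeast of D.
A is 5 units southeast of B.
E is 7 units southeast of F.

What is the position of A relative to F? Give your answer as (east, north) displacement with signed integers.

Place F at the origin (east=0, north=0).
  E is 7 units southeast of F: delta (east=+7, north=-7); E at (east=7, north=-7).
  D is 1 unit southeast of E: delta (east=+1, north=-1); D at (east=8, north=-8).
  C is 6 units northeast of D: delta (east=+6, north=+6); C at (east=14, north=-2).
  B is 8 units northeast of C: delta (east=+8, north=+8); B at (east=22, north=6).
  A is 5 units southeast of B: delta (east=+5, north=-5); A at (east=27, north=1).
Therefore A relative to F: (east=27, north=1).

Answer: A is at (east=27, north=1) relative to F.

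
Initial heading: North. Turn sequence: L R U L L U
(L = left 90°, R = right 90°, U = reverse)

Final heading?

Answer: Final heading: South

Derivation:
Start: North
  L (left (90° counter-clockwise)) -> West
  R (right (90° clockwise)) -> North
  U (U-turn (180°)) -> South
  L (left (90° counter-clockwise)) -> East
  L (left (90° counter-clockwise)) -> North
  U (U-turn (180°)) -> South
Final: South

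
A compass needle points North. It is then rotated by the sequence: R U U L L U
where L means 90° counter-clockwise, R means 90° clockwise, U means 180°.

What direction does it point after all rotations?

Start: North
  R (right (90° clockwise)) -> East
  U (U-turn (180°)) -> West
  U (U-turn (180°)) -> East
  L (left (90° counter-clockwise)) -> North
  L (left (90° counter-clockwise)) -> West
  U (U-turn (180°)) -> East
Final: East

Answer: Final heading: East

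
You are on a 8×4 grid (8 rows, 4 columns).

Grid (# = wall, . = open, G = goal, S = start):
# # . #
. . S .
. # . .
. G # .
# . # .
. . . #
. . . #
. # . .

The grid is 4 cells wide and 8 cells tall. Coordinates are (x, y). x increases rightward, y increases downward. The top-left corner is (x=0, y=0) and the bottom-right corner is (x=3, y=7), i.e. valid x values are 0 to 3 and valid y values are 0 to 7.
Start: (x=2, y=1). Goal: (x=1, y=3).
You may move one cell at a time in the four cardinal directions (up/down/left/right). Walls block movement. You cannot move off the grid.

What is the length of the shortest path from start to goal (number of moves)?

Answer: Shortest path length: 5

Derivation:
BFS from (x=2, y=1) until reaching (x=1, y=3):
  Distance 0: (x=2, y=1)
  Distance 1: (x=2, y=0), (x=1, y=1), (x=3, y=1), (x=2, y=2)
  Distance 2: (x=0, y=1), (x=3, y=2)
  Distance 3: (x=0, y=2), (x=3, y=3)
  Distance 4: (x=0, y=3), (x=3, y=4)
  Distance 5: (x=1, y=3)  <- goal reached here
One shortest path (5 moves): (x=2, y=1) -> (x=1, y=1) -> (x=0, y=1) -> (x=0, y=2) -> (x=0, y=3) -> (x=1, y=3)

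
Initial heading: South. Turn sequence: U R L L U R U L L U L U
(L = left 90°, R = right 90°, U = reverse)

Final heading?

Answer: Final heading: East

Derivation:
Start: South
  U (U-turn (180°)) -> North
  R (right (90° clockwise)) -> East
  L (left (90° counter-clockwise)) -> North
  L (left (90° counter-clockwise)) -> West
  U (U-turn (180°)) -> East
  R (right (90° clockwise)) -> South
  U (U-turn (180°)) -> North
  L (left (90° counter-clockwise)) -> West
  L (left (90° counter-clockwise)) -> South
  U (U-turn (180°)) -> North
  L (left (90° counter-clockwise)) -> West
  U (U-turn (180°)) -> East
Final: East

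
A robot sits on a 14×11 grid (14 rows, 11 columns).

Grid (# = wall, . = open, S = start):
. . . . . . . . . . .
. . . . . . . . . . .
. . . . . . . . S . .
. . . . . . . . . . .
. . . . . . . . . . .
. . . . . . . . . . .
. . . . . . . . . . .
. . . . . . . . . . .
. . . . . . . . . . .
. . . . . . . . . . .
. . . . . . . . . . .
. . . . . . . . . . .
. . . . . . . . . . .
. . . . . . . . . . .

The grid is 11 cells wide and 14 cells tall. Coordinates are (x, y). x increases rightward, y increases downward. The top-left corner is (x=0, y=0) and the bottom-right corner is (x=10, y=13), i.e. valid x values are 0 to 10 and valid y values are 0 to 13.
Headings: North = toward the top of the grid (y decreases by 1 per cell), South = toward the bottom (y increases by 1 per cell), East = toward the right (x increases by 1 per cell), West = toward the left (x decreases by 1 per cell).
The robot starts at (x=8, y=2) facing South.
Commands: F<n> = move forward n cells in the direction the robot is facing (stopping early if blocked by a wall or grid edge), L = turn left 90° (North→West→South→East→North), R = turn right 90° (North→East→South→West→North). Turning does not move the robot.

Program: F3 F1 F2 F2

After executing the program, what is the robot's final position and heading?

Start: (x=8, y=2), facing South
  F3: move forward 3, now at (x=8, y=5)
  F1: move forward 1, now at (x=8, y=6)
  F2: move forward 2, now at (x=8, y=8)
  F2: move forward 2, now at (x=8, y=10)
Final: (x=8, y=10), facing South

Answer: Final position: (x=8, y=10), facing South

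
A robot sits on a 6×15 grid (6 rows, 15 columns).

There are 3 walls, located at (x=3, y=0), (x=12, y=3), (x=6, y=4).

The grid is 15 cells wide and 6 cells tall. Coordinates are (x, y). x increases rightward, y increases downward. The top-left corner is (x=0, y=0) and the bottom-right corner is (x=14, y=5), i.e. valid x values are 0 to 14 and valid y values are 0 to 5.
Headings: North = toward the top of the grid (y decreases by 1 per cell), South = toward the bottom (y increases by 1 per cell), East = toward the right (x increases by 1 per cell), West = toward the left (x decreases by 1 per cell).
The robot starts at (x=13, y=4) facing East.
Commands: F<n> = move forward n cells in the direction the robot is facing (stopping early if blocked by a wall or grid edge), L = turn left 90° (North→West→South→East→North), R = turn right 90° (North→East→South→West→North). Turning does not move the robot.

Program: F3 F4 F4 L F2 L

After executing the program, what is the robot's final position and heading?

Answer: Final position: (x=14, y=2), facing West

Derivation:
Start: (x=13, y=4), facing East
  F3: move forward 1/3 (blocked), now at (x=14, y=4)
  F4: move forward 0/4 (blocked), now at (x=14, y=4)
  F4: move forward 0/4 (blocked), now at (x=14, y=4)
  L: turn left, now facing North
  F2: move forward 2, now at (x=14, y=2)
  L: turn left, now facing West
Final: (x=14, y=2), facing West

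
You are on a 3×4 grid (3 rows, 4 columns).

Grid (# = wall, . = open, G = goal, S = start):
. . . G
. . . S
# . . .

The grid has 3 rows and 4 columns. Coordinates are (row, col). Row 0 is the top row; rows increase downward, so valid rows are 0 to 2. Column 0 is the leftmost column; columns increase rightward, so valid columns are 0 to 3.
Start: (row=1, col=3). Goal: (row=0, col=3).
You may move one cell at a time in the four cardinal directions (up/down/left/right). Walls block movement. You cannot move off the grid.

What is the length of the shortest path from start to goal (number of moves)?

BFS from (row=1, col=3) until reaching (row=0, col=3):
  Distance 0: (row=1, col=3)
  Distance 1: (row=0, col=3), (row=1, col=2), (row=2, col=3)  <- goal reached here
One shortest path (1 moves): (row=1, col=3) -> (row=0, col=3)

Answer: Shortest path length: 1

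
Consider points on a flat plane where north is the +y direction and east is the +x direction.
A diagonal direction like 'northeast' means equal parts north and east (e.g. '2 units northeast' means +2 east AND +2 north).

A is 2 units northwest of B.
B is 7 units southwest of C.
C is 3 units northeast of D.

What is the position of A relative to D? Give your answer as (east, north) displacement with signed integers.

Place D at the origin (east=0, north=0).
  C is 3 units northeast of D: delta (east=+3, north=+3); C at (east=3, north=3).
  B is 7 units southwest of C: delta (east=-7, north=-7); B at (east=-4, north=-4).
  A is 2 units northwest of B: delta (east=-2, north=+2); A at (east=-6, north=-2).
Therefore A relative to D: (east=-6, north=-2).

Answer: A is at (east=-6, north=-2) relative to D.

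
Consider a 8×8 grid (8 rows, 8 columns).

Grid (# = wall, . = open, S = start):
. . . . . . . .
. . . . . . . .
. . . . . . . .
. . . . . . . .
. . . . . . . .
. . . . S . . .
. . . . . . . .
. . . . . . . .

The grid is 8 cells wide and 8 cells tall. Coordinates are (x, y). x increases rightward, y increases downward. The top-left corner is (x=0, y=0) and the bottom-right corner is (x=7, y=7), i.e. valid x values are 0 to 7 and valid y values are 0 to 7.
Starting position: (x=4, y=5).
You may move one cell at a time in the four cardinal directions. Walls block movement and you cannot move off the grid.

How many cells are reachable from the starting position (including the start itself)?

BFS flood-fill from (x=4, y=5):
  Distance 0: (x=4, y=5)
  Distance 1: (x=4, y=4), (x=3, y=5), (x=5, y=5), (x=4, y=6)
  Distance 2: (x=4, y=3), (x=3, y=4), (x=5, y=4), (x=2, y=5), (x=6, y=5), (x=3, y=6), (x=5, y=6), (x=4, y=7)
  Distance 3: (x=4, y=2), (x=3, y=3), (x=5, y=3), (x=2, y=4), (x=6, y=4), (x=1, y=5), (x=7, y=5), (x=2, y=6), (x=6, y=6), (x=3, y=7), (x=5, y=7)
  Distance 4: (x=4, y=1), (x=3, y=2), (x=5, y=2), (x=2, y=3), (x=6, y=3), (x=1, y=4), (x=7, y=4), (x=0, y=5), (x=1, y=6), (x=7, y=6), (x=2, y=7), (x=6, y=7)
  Distance 5: (x=4, y=0), (x=3, y=1), (x=5, y=1), (x=2, y=2), (x=6, y=2), (x=1, y=3), (x=7, y=3), (x=0, y=4), (x=0, y=6), (x=1, y=7), (x=7, y=7)
  Distance 6: (x=3, y=0), (x=5, y=0), (x=2, y=1), (x=6, y=1), (x=1, y=2), (x=7, y=2), (x=0, y=3), (x=0, y=7)
  Distance 7: (x=2, y=0), (x=6, y=0), (x=1, y=1), (x=7, y=1), (x=0, y=2)
  Distance 8: (x=1, y=0), (x=7, y=0), (x=0, y=1)
  Distance 9: (x=0, y=0)
Total reachable: 64 (grid has 64 open cells total)

Answer: Reachable cells: 64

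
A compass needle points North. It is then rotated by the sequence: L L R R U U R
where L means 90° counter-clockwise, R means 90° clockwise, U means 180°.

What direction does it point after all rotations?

Answer: Final heading: East

Derivation:
Start: North
  L (left (90° counter-clockwise)) -> West
  L (left (90° counter-clockwise)) -> South
  R (right (90° clockwise)) -> West
  R (right (90° clockwise)) -> North
  U (U-turn (180°)) -> South
  U (U-turn (180°)) -> North
  R (right (90° clockwise)) -> East
Final: East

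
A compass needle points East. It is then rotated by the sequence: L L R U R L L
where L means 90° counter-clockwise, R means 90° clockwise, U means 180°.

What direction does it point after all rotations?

Start: East
  L (left (90° counter-clockwise)) -> North
  L (left (90° counter-clockwise)) -> West
  R (right (90° clockwise)) -> North
  U (U-turn (180°)) -> South
  R (right (90° clockwise)) -> West
  L (left (90° counter-clockwise)) -> South
  L (left (90° counter-clockwise)) -> East
Final: East

Answer: Final heading: East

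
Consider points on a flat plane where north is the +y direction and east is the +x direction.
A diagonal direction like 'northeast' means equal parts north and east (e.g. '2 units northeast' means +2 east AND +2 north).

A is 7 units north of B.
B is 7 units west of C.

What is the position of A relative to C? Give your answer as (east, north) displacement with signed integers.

Place C at the origin (east=0, north=0).
  B is 7 units west of C: delta (east=-7, north=+0); B at (east=-7, north=0).
  A is 7 units north of B: delta (east=+0, north=+7); A at (east=-7, north=7).
Therefore A relative to C: (east=-7, north=7).

Answer: A is at (east=-7, north=7) relative to C.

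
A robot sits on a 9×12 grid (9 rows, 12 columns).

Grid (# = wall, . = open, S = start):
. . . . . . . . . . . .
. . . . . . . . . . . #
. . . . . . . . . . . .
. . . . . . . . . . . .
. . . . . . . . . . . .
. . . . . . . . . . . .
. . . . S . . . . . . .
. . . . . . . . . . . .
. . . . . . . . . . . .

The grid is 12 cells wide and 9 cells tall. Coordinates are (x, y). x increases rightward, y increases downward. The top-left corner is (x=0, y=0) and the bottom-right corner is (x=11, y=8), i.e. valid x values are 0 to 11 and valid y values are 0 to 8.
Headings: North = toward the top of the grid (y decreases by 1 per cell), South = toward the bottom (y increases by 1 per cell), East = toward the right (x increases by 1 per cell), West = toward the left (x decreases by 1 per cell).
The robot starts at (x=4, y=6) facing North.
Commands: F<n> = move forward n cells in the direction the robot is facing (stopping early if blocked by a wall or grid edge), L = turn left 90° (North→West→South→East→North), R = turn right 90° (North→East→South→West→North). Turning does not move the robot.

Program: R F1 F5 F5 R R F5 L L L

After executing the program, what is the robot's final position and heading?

Answer: Final position: (x=6, y=6), facing North

Derivation:
Start: (x=4, y=6), facing North
  R: turn right, now facing East
  F1: move forward 1, now at (x=5, y=6)
  F5: move forward 5, now at (x=10, y=6)
  F5: move forward 1/5 (blocked), now at (x=11, y=6)
  R: turn right, now facing South
  R: turn right, now facing West
  F5: move forward 5, now at (x=6, y=6)
  L: turn left, now facing South
  L: turn left, now facing East
  L: turn left, now facing North
Final: (x=6, y=6), facing North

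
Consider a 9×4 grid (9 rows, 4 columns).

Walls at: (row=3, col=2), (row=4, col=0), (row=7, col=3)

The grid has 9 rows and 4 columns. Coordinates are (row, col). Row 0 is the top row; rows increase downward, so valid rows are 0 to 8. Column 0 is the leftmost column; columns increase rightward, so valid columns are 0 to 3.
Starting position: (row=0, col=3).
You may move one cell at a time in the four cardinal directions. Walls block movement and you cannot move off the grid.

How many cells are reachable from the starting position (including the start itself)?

BFS flood-fill from (row=0, col=3):
  Distance 0: (row=0, col=3)
  Distance 1: (row=0, col=2), (row=1, col=3)
  Distance 2: (row=0, col=1), (row=1, col=2), (row=2, col=3)
  Distance 3: (row=0, col=0), (row=1, col=1), (row=2, col=2), (row=3, col=3)
  Distance 4: (row=1, col=0), (row=2, col=1), (row=4, col=3)
  Distance 5: (row=2, col=0), (row=3, col=1), (row=4, col=2), (row=5, col=3)
  Distance 6: (row=3, col=0), (row=4, col=1), (row=5, col=2), (row=6, col=3)
  Distance 7: (row=5, col=1), (row=6, col=2)
  Distance 8: (row=5, col=0), (row=6, col=1), (row=7, col=2)
  Distance 9: (row=6, col=0), (row=7, col=1), (row=8, col=2)
  Distance 10: (row=7, col=0), (row=8, col=1), (row=8, col=3)
  Distance 11: (row=8, col=0)
Total reachable: 33 (grid has 33 open cells total)

Answer: Reachable cells: 33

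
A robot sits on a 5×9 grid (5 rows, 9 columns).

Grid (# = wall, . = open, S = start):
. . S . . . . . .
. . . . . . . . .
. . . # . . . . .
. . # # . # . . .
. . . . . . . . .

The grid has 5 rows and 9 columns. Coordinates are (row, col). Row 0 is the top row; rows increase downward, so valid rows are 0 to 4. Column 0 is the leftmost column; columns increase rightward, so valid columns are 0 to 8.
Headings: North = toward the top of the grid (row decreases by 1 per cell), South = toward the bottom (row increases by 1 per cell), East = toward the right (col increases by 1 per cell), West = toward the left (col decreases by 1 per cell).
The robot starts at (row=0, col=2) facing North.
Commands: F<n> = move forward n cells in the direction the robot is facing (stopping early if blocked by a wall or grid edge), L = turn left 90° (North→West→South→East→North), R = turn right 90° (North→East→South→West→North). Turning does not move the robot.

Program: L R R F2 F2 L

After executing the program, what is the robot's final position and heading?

Answer: Final position: (row=0, col=6), facing North

Derivation:
Start: (row=0, col=2), facing North
  L: turn left, now facing West
  R: turn right, now facing North
  R: turn right, now facing East
  F2: move forward 2, now at (row=0, col=4)
  F2: move forward 2, now at (row=0, col=6)
  L: turn left, now facing North
Final: (row=0, col=6), facing North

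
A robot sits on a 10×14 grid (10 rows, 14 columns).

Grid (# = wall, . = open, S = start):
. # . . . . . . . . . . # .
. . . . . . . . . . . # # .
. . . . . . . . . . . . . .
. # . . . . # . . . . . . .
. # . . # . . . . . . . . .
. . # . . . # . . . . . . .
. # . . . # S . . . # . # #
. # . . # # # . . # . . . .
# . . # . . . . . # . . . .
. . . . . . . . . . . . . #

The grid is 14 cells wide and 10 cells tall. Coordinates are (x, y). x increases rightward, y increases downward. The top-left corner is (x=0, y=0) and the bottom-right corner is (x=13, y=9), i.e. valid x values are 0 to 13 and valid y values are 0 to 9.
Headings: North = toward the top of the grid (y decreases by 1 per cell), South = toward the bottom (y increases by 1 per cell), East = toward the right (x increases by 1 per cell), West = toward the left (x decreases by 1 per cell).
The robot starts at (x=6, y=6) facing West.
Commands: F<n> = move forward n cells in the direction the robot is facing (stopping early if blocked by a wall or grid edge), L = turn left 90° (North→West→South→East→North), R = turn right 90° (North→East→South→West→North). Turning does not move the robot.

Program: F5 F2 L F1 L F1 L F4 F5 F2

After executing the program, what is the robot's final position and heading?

Start: (x=6, y=6), facing West
  F5: move forward 0/5 (blocked), now at (x=6, y=6)
  F2: move forward 0/2 (blocked), now at (x=6, y=6)
  L: turn left, now facing South
  F1: move forward 0/1 (blocked), now at (x=6, y=6)
  L: turn left, now facing East
  F1: move forward 1, now at (x=7, y=6)
  L: turn left, now facing North
  F4: move forward 4, now at (x=7, y=2)
  F5: move forward 2/5 (blocked), now at (x=7, y=0)
  F2: move forward 0/2 (blocked), now at (x=7, y=0)
Final: (x=7, y=0), facing North

Answer: Final position: (x=7, y=0), facing North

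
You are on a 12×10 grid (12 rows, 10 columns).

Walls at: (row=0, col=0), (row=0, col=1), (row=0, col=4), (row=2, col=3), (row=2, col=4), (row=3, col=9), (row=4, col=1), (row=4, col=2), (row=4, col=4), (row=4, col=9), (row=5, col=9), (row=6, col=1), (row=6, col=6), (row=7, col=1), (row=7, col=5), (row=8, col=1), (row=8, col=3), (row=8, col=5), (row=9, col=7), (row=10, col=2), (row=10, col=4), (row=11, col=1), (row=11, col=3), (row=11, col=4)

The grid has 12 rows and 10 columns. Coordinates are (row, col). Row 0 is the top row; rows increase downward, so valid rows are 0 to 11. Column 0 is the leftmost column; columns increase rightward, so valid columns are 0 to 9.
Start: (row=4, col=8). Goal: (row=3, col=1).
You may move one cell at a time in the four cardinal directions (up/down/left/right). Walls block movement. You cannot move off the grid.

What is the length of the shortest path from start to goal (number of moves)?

BFS from (row=4, col=8) until reaching (row=3, col=1):
  Distance 0: (row=4, col=8)
  Distance 1: (row=3, col=8), (row=4, col=7), (row=5, col=8)
  Distance 2: (row=2, col=8), (row=3, col=7), (row=4, col=6), (row=5, col=7), (row=6, col=8)
  Distance 3: (row=1, col=8), (row=2, col=7), (row=2, col=9), (row=3, col=6), (row=4, col=5), (row=5, col=6), (row=6, col=7), (row=6, col=9), (row=7, col=8)
  Distance 4: (row=0, col=8), (row=1, col=7), (row=1, col=9), (row=2, col=6), (row=3, col=5), (row=5, col=5), (row=7, col=7), (row=7, col=9), (row=8, col=8)
  Distance 5: (row=0, col=7), (row=0, col=9), (row=1, col=6), (row=2, col=5), (row=3, col=4), (row=5, col=4), (row=6, col=5), (row=7, col=6), (row=8, col=7), (row=8, col=9), (row=9, col=8)
  Distance 6: (row=0, col=6), (row=1, col=5), (row=3, col=3), (row=5, col=3), (row=6, col=4), (row=8, col=6), (row=9, col=9), (row=10, col=8)
  Distance 7: (row=0, col=5), (row=1, col=4), (row=3, col=2), (row=4, col=3), (row=5, col=2), (row=6, col=3), (row=7, col=4), (row=9, col=6), (row=10, col=7), (row=10, col=9), (row=11, col=8)
  Distance 8: (row=1, col=3), (row=2, col=2), (row=3, col=1), (row=5, col=1), (row=6, col=2), (row=7, col=3), (row=8, col=4), (row=9, col=5), (row=10, col=6), (row=11, col=7), (row=11, col=9)  <- goal reached here
One shortest path (8 moves): (row=4, col=8) -> (row=4, col=7) -> (row=4, col=6) -> (row=4, col=5) -> (row=3, col=5) -> (row=3, col=4) -> (row=3, col=3) -> (row=3, col=2) -> (row=3, col=1)

Answer: Shortest path length: 8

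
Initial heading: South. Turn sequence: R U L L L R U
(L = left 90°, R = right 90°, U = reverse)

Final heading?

Start: South
  R (right (90° clockwise)) -> West
  U (U-turn (180°)) -> East
  L (left (90° counter-clockwise)) -> North
  L (left (90° counter-clockwise)) -> West
  L (left (90° counter-clockwise)) -> South
  R (right (90° clockwise)) -> West
  U (U-turn (180°)) -> East
Final: East

Answer: Final heading: East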